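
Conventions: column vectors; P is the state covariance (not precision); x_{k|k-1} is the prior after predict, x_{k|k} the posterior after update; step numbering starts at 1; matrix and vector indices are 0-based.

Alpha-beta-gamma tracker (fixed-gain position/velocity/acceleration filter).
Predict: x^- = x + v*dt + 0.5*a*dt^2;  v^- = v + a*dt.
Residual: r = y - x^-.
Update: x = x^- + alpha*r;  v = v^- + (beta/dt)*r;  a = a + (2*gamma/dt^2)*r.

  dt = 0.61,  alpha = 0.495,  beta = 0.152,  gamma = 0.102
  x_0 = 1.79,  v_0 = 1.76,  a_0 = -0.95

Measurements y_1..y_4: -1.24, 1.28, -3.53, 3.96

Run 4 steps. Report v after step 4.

step 1: x_pred=2.6869  r=-3.9269  x^+=0.7431  v^+=0.2020  a^+=-3.1029
step 2: x_pred=0.2890  r=0.9910  x^+=0.7795  v^+=-1.4438  a^+=-2.5595
step 3: x_pred=-0.5774  r=-2.9526  x^+=-2.0389  v^+=-3.7409  a^+=-4.1783
step 4: x_pred=-5.0982  r=9.0582  x^+=-0.6144  v^+=-4.0325  a^+=0.7878

v_post = -4.0325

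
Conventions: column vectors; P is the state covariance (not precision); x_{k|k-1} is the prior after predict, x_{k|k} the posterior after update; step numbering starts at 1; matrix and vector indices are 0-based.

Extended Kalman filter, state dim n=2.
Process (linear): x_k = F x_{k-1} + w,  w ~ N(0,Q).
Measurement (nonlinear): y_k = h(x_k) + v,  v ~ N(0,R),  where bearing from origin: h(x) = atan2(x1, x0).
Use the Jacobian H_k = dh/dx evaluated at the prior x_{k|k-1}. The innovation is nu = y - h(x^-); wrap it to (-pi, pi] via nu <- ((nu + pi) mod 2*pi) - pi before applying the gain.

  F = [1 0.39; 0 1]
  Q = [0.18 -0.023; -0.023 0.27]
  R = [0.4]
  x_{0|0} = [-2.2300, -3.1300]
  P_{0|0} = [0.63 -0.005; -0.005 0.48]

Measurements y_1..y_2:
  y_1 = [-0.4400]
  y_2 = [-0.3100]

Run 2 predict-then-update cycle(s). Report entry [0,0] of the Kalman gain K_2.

K[0,0] = 0.1976

step 1: x^-=[-3.4507, -3.1300]  P^-=[0.8791 0.1592; 0.1592 0.7500]  H_jac=[0.1442 -0.1590]  S=[0.4299]  K=[0.2360; -0.2239]  nu=[1.9649]  x^+=[-2.9870, -3.5700]  P^+=[0.8552 0.1819; 0.1819 0.7284]
step 2: x^-=[-4.3793, -3.5700]  P^-=[1.2879 0.4430; 0.4430 0.9984]  H_jac=[0.1118 -0.1372]  S=[0.4213]  K=[0.1976; -0.2075]  nu=[2.1476]  x^+=[-3.9549, -4.0157]  P^+=[1.2714 0.4603; 0.4603 0.9803]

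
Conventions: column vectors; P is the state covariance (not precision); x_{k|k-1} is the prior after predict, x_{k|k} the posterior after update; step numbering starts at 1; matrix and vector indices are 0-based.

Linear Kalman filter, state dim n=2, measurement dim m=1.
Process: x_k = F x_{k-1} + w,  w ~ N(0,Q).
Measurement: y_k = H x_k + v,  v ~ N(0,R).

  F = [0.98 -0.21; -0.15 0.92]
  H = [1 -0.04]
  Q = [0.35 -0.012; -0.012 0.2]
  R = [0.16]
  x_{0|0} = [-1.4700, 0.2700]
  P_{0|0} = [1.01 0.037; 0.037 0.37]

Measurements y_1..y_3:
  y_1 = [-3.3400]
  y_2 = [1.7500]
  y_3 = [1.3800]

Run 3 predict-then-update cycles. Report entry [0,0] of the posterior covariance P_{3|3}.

step 1: x^-=[-1.4973, 0.4689]  P^-=[1.3211 -0.1974; -0.1974 0.5257]  S=[1.4977]  K=[0.8873; -0.1459]  nu=[-1.8239]  x^+=[-3.1158, 0.7349]  P^+=[0.1418 -0.0036; -0.0036 0.4938]
step 2: x^-=[-3.2078, 1.1435]  P^-=[0.5095 -0.1316; -0.1316 0.6221]  S=[0.6810]  K=[0.7559; -0.2298]  nu=[5.0035]  x^+=[0.5742, -0.0063]  P^+=[0.1204 -0.0133; -0.0133 0.5862]
step 3: x^-=[0.5640, -0.0919]  P^-=[0.4970 -0.1554; -0.1554 0.7025]  S=[0.6705]  K=[0.7504; -0.2736]  nu=[0.8123]  x^+=[1.1736, -0.3142]  P^+=[0.1194 -0.0177; -0.0177 0.6523]

P_post[0,0] = 0.1194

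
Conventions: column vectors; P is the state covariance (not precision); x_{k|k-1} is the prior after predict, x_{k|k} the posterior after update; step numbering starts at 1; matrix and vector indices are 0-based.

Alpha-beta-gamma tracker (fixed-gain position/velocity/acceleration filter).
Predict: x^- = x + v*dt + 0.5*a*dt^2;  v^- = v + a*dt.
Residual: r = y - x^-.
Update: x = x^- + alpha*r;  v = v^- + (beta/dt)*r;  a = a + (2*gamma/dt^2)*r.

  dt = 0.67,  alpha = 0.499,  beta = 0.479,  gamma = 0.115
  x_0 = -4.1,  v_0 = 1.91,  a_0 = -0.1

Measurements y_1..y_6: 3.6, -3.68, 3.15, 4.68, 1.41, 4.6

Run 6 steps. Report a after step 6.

step 1: x_pred=-2.8427  r=6.4427  x^+=0.3722  v^+=6.4491  a^+=3.2010
step 2: x_pred=5.4115  r=-9.0915  x^+=0.8749  v^+=2.0940  a^+=-1.4571
step 3: x_pred=1.9508  r=1.1992  x^+=2.5492  v^+=1.9751  a^+=-0.8427
step 4: x_pred=3.6833  r=0.9967  x^+=4.1807  v^+=2.1230  a^+=-0.3321
step 5: x_pred=5.5285  r=-4.1185  x^+=3.4734  v^+=-1.0439  a^+=-2.4422
step 6: x_pred=2.2258  r=2.3742  x^+=3.4105  v^+=-0.9829  a^+=-1.2258

a_post = -1.2258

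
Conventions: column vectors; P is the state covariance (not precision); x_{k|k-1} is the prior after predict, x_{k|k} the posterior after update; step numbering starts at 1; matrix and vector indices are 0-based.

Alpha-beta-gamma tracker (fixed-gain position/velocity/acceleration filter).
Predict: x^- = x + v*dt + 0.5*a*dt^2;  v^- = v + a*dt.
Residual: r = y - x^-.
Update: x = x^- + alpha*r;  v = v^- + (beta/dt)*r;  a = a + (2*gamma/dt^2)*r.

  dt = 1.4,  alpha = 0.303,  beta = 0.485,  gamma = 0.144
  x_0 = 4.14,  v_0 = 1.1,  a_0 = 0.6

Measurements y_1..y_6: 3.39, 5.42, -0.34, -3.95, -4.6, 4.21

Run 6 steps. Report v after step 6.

v_post = -0.0606

step 1: x_pred=6.2680  r=-2.8780  x^+=5.3960  v^+=0.9430  a^+=0.1771
step 2: x_pred=6.8897  r=-1.4697  x^+=6.4444  v^+=0.6818  a^+=-0.0388
step 3: x_pred=7.3608  r=-7.7008  x^+=5.0275  v^+=-2.0404  a^+=-1.1704
step 4: x_pred=1.0239  r=-4.9739  x^+=-0.4832  v^+=-5.4021  a^+=-1.9013
step 5: x_pred=-9.9093  r=5.3093  x^+=-8.3006  v^+=-6.2245  a^+=-1.1211
step 6: x_pred=-18.1136  r=22.3236  x^+=-11.3496  v^+=-0.0606  a^+=2.1591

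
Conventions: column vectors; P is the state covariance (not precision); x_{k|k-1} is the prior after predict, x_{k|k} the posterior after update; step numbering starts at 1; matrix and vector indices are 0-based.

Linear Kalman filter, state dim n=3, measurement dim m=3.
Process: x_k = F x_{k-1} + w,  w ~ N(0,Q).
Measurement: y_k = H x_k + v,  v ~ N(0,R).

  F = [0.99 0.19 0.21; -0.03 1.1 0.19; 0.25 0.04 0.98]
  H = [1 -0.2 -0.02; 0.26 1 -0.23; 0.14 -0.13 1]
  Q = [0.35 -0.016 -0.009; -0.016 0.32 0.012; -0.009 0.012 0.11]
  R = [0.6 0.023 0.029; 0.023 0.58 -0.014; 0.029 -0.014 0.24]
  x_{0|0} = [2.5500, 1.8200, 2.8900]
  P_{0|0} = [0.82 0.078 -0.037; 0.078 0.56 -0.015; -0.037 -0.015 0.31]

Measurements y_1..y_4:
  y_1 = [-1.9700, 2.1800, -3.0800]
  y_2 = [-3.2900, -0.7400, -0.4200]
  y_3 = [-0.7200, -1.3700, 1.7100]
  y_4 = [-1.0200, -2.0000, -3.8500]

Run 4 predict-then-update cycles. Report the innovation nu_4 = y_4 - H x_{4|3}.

step 1: x^-=[3.4772, 2.4746, 3.5425]  P^-=[1.2003 0.1628 0.2280; 0.1628 0.9985 0.0926; 0.2280 0.0926 0.4421]  S=[1.7669 0.2405 0.3976; 0.2405 1.6979 -0.0372; 0.3976 -0.0372 0.7564]  K=[0.5919 0.1692 0.1929; -0.1235 0.6197 0.0763; -0.0351 0.0484 0.6317]  nu=[-4.8814, -0.3839, -6.7876]  x^+=[-0.7863, 2.3214, -0.5921]  P^+=[0.3681 0.0160 0.0116; 0.0160 0.3631 0.0510; 0.0116 0.0510 0.1549]
step 2: x^-=[-0.4617, 2.4646, -0.6840]  P^-=[0.7456 0.0882 0.1400; 0.0882 0.7854 0.1140; 0.1400 0.1140 0.2924]  S=[1.3372 0.1148 0.2511; 0.1148 1.4079 0.0025; 0.2511 0.0025 0.5666]  K=[0.4947 0.1368 0.1912; -0.1192 0.5650 0.0932; -0.0222 0.0599 0.5340]  nu=[-2.3490, -3.2418, 0.6490]  x^+=[-1.9431, 0.9733, -0.4796]  P^+=[0.3082 0.0118 0.0167; 0.0118 0.3327 0.0526; 0.0167 0.0526 0.1312]
step 3: x^-=[-1.8395, 1.0378, -0.9169]  P^-=[0.6854 0.0795 0.1251; 0.0795 0.7486 0.1094; 0.1251 0.1094 0.2683]  S=[1.2796 0.1015 0.2297; 0.1015 1.3652 0.0015; 0.2297 0.0015 0.5381]  K=[0.4771 0.1320 0.1876; -0.1169 0.5537 0.0915; -0.0204 0.0597 0.5133]  nu=[1.3087, -2.1404, 3.0193]  x^+=[-0.9310, -0.0242, 0.4785]  P^+=[0.2974 0.0115 0.0169; 0.0115 0.3260 0.0516; 0.0169 0.0516 0.1261]
step 4: x^-=[-0.8258, 0.0923, 0.2352]  P^-=[0.6743 0.0776 0.1213; 0.0776 0.7399 0.1070; 0.1213 0.1070 0.2628]  S=[1.2689 0.0993 0.2250; 0.0993 1.3560 0.0000; 0.2250 0.0000 0.5318]  K=[0.4739 0.1312 0.1862; -0.1162 0.5509 0.0900; -0.0202 0.0591 0.5084]  nu=[-0.1710, -1.8235, -3.9576]  x^+=[-1.8829, -1.2485, -1.8812]  P^+=[0.2954 0.0114 0.0167; 0.0114 0.3244 0.0511; 0.0167 0.0511 0.1249]

innov = [-0.1710, -1.8235, -3.9576]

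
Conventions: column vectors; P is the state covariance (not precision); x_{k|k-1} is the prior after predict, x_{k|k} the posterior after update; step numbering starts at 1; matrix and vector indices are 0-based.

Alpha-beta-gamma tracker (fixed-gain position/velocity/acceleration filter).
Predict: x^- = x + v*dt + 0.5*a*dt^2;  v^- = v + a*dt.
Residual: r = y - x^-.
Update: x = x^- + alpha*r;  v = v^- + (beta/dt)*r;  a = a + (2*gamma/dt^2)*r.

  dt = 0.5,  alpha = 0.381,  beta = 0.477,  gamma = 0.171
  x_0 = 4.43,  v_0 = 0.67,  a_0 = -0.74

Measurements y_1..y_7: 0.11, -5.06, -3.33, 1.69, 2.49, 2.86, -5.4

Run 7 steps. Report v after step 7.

step 1: x_pred=4.6725  r=-4.5625  x^+=2.9342  v^+=-4.0526  a^+=-6.9815
step 2: x_pred=0.0352  r=-5.0952  x^+=-1.9061  v^+=-12.4042  a^+=-13.9517
step 3: x_pred=-9.8521  r=6.5221  x^+=-7.3672  v^+=-13.1579  a^+=-5.0294
step 4: x_pred=-14.5748  r=16.2648  x^+=-8.3779  v^+=-0.1560  a^+=17.2209
step 5: x_pred=-6.3033  r=8.7933  x^+=-2.9531  v^+=16.8433  a^+=29.2501
step 6: x_pred=9.1248  r=-6.2648  x^+=6.7379  v^+=25.4917  a^+=20.6798
step 7: x_pred=22.0688  r=-27.4688  x^+=11.6032  v^+=9.6264  a^+=-16.8974

v_post = 9.6264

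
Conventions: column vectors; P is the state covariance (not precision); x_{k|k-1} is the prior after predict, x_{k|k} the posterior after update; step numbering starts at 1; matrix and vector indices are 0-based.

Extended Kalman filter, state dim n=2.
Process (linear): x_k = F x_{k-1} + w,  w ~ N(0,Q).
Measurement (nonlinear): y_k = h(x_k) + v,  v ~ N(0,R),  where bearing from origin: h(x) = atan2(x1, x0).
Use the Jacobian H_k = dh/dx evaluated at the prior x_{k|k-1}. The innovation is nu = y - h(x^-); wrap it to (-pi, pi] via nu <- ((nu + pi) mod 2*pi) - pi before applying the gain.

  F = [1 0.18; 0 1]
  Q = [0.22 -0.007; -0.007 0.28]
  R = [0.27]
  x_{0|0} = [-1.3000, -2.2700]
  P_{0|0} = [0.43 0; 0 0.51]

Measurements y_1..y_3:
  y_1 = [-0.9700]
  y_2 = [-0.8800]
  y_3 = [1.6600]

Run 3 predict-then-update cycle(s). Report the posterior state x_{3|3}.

x_post = [-3.3137, -2.8711]

step 1: x^-=[-1.7086, -2.2700]  P^-=[0.6665 0.0848; 0.0848 0.7900]  H_jac=[0.2812 -0.2117]  S=[0.3480]  K=[0.4870; -0.4120]  nu=[1.2460]  x^+=[-1.1018, -2.7833]  P^+=[0.5840 0.1546; 0.1546 0.7309]
step 2: x^-=[-1.6028, -2.7833]  P^-=[0.8833 0.2792; 0.2792 1.0109]  H_jac=[0.2698 -0.1554]  S=[0.3353]  K=[0.5814; -0.2438]  nu=[1.2133]  x^+=[-0.8973, -3.0791]  P^+=[0.7700 0.3267; 0.3267 0.9910]
step 3: x^-=[-1.4516, -3.0791]  P^-=[1.1397 0.4981; 0.4981 1.2710]  H_jac=[0.2657 -0.1253]  S=[0.3373]  K=[0.7129; -0.0796]  nu=[-2.6119]  x^+=[-3.3137, -2.8711]  P^+=[0.9683 0.5173; 0.5173 1.2689]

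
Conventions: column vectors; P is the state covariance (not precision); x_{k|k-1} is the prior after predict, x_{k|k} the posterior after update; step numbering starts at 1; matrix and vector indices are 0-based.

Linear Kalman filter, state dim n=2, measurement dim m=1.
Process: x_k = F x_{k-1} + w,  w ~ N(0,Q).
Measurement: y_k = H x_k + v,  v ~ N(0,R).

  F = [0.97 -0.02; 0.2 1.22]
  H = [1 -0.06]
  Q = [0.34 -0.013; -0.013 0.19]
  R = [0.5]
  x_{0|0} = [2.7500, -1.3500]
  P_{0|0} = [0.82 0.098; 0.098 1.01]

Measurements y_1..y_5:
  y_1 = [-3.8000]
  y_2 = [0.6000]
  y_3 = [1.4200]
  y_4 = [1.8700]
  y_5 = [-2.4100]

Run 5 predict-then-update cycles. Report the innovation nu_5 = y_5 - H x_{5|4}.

step 1: x^-=[2.6945, -1.0970]  P^-=[1.1081 0.2370; 0.2370 1.7739]  S=[1.5861]  K=[0.6897; 0.0823]  nu=[-6.5603]  x^+=[-1.8301, -1.6371]  P^+=[0.3537 0.1470; 0.1470 1.7632]
step 2: x^-=[-1.7425, -2.3633]  P^-=[0.6678 0.1859; 0.1859 2.9001]  S=[1.1559]  K=[0.5681; 0.0103]  nu=[2.2007]  x^+=[-0.4924, -2.3406]  P^+=[0.2948 0.1791; 0.1791 2.9000]
step 3: x^-=[-0.4308, -2.9541]  P^-=[0.6116 0.1847; 0.1847 4.6056]  S=[1.1060]  K=[0.5429; -0.0828]  nu=[1.6736]  x^+=[0.4778, -3.0927]  P^+=[0.2855 0.2345; 0.2345 4.5980]
step 4: x^-=[0.5254, -3.6775]  P^-=[0.6014 0.2067; 0.2067 7.1595]  S=[1.1024]  K=[0.5343; -0.2022]  nu=[1.1240]  x^+=[1.1259, -3.9048]  P^+=[0.2867 0.3258; 0.3258 7.1145]
step 5: x^-=[1.1702, -4.5386]  P^-=[0.6000 0.2533; 0.2533 10.9496]  S=[1.1090]  K=[0.5273; -0.3640]  nu=[-3.8525]  x^+=[-0.8612, -3.1361]  P^+=[0.2916 0.4661; 0.4661 10.8027]

innov = [-3.8525]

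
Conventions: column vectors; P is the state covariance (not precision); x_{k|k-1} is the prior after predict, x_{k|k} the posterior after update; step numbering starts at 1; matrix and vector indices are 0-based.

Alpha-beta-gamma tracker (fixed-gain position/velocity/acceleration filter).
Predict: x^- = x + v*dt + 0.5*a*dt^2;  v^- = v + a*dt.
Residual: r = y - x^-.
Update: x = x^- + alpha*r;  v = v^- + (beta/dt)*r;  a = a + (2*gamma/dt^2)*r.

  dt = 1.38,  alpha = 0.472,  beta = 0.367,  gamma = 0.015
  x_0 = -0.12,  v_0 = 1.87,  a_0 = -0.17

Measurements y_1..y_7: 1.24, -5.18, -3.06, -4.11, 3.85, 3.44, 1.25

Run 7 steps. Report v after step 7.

step 1: x_pred=2.2987  r=-1.0587  x^+=1.7990  v^+=1.3538  a^+=-0.1867
step 2: x_pred=3.4896  r=-8.6696  x^+=-0.6025  v^+=-1.2094  a^+=-0.3232
step 3: x_pred=-2.5792  r=-0.4808  x^+=-2.8061  v^+=-1.7833  a^+=-0.3308
step 4: x_pred=-5.5821  r=1.4721  x^+=-4.8873  v^+=-1.8484  a^+=-0.3076
step 5: x_pred=-7.7309  r=11.5809  x^+=-2.2647  v^+=0.8070  a^+=-0.1252
step 6: x_pred=-1.2703  r=4.7103  x^+=0.9529  v^+=1.8869  a^+=-0.0510
step 7: x_pred=3.5083  r=-2.2583  x^+=2.4424  v^+=1.2159  a^+=-0.0866

v_post = 1.2159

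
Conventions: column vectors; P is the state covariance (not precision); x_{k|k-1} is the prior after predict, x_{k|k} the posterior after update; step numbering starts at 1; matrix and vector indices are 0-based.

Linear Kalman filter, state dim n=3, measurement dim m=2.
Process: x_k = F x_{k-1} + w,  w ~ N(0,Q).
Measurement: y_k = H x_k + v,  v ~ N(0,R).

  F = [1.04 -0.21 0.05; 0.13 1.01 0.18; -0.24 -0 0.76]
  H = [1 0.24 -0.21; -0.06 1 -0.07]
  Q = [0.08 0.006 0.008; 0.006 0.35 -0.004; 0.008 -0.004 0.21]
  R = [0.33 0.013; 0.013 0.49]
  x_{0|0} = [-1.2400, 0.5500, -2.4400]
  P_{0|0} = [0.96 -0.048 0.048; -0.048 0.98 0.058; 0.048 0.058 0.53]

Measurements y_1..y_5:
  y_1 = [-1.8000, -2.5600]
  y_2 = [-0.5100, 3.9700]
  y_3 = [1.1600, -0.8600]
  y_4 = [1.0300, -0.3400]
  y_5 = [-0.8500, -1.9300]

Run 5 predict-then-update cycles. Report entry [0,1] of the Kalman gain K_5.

K[0,1] = -0.0902

step 1: x^-=[-1.5271, -0.0449, -1.5568]  P^-=[1.1876 -0.1064 -0.1858; -0.1064 1.3938 0.0974; -0.1858 0.0974 0.5539]  S=[1.6395 0.1681; 0.1681 1.8884]  K=[0.7484 -0.1538; 0.0515 0.7333; -0.1754 0.0526]  nu=[-0.5891, -2.7157]  x^+=[-1.5502, -2.0666, -1.5962]  P^+=[0.2634 -0.0475 0.0335; -0.0475 0.3614 0.0606; 0.0335 0.0606 0.5014]
step 2: x^-=[-1.2581, -2.5761, -0.8411]  P^-=[0.4051 -0.0718 -0.0246; -0.0718 0.7505 0.1162; -0.0246 0.1162 0.5025]  S=[0.7646 0.0804; 0.0804 1.2365]  K=[0.5256 -0.1106; 0.0465 0.6008; -0.1418 0.0760]  nu=[1.1897, 6.4118]  x^+=[-1.3416, 1.3313, -0.5226]  P^+=[0.1881 -0.0334 0.0382; -0.0334 0.2980 0.0714; 0.0382 0.0714 0.4817]
step 3: x^-=[-1.7009, 1.0762, -0.0752]  P^-=[0.3148 -0.0533 -0.0039; -0.0533 0.6918 0.1211; -0.0039 0.1211 0.4851]  S=[0.6699 0.0875; 0.0875 1.1747]  K=[0.4646 -0.0958; 0.0545 0.5803; -0.1255 0.0837]  nu=[2.5869, -2.0435]  x^+=[-0.3033, 0.0313, -0.5709]  P^+=[0.1672 -0.0281 0.0401; -0.0281 0.2886 0.0746; 0.0401 0.0746 0.4682]
step 4: x^-=[-0.3506, -0.1106, -0.3611]  P^-=[0.2896 -0.0484 0.0019; -0.0484 0.6840 0.1211; 0.0019 0.1211 0.4754]  S=[0.6437 0.0915; 0.0915 1.1663]  K=[0.4442 -0.0914; 0.0583 0.5772; -0.1189 0.0845]  nu=[1.3313, -0.2757]  x^+=[0.2660, -0.1921, -0.5428]  P^+=[0.1603 -0.0265 0.0405; -0.0265 0.2872 0.0745; 0.0405 0.0745 0.4598]
step 5: x^-=[0.2898, -0.2572, -0.4764]  P^-=[0.2814 -0.0475 0.0038; -0.0475 0.6826 0.1198; 0.0038 0.1198 0.4700]  S=[0.6350 0.0927; 0.0927 1.1649]  K=[0.4372 -0.0902; 0.0595 0.5765; -0.1164 0.0836]  nu=[-1.1782, -1.6888]  x^+=[-0.0728, -1.3008, -0.4805]  P^+=[0.1579 -0.0262 0.0405; -0.0262 0.2868 0.0738; 0.0405 0.0738 0.4551]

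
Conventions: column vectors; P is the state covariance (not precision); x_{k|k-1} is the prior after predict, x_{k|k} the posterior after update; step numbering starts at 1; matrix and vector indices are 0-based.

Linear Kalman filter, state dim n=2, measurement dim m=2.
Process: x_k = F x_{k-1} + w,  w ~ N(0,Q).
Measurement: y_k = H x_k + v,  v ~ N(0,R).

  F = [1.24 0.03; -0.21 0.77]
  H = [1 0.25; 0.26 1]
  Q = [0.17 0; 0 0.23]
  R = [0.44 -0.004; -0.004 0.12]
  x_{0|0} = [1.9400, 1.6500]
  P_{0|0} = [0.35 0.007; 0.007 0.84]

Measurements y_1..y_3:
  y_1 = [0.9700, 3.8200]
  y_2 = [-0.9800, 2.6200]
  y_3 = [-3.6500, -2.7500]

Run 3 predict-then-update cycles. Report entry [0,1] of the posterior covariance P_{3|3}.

P_post[0,1] = -0.0849

step 1: x^-=[2.4551, 0.8631]  P^-=[0.7094 -0.0651; -0.0651 0.7412]  S=[1.1632 0.2964; 0.2964 0.8753]  K=[0.6142 -0.0716; -0.1177 0.8673]  nu=[-1.7009, 2.3186]  x^+=[1.2444, 3.0742]  P^+=[0.2923 -0.0870; -0.0870 0.1272]
step 2: x^-=[1.6353, 2.1058]  P^-=[0.6130 -0.1557; -0.1557 0.3464]  S=[0.9968 0.0761; 0.0761 0.4269]  K=[0.5832 -0.0955; -0.1258 0.7391]  nu=[-3.1418, 0.0890]  x^+=[-0.2055, 2.5668]  P^+=[0.2786 -0.0862; -0.0862 0.1116]
step 3: x^-=[-0.1779, 2.0196]  P^-=[0.5920 -0.1517; -0.1517 0.3363]  S=[0.9771 0.0724; 0.0724 0.4175]  K=[0.5740 -0.0943; -0.1235 0.7326]  nu=[-3.9770, -4.7234]  x^+=[-2.0152, -0.9495]  P^+=[0.2742 -0.0849; -0.0849 0.1105]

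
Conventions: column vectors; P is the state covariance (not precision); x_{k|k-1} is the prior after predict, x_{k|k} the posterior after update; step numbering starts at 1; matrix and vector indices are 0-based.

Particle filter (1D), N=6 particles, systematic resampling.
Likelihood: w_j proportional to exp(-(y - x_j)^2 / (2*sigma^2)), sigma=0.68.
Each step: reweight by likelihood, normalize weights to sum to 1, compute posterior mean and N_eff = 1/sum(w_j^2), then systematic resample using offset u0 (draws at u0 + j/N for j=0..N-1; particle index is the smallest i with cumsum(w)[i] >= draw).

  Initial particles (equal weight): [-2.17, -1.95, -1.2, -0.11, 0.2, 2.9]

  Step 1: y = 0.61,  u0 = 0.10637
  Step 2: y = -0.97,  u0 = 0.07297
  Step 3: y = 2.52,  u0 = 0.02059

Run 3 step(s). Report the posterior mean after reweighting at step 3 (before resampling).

step 1: w=[0.0002, 0.0006, 0.0201, 0.3970, 0.5798, 0.0024]  mean=0.0536  Neff=2.0238  idx=[3, 3, 4, 4, 4, 4]
step 2: w=[0.2484, 0.2484, 0.1258, 0.1258, 0.1258, 0.1258]  mean=0.0460  Neff=5.3557  idx=[0, 0, 1, 2, 3, 5]
step 3: w=[0.0533, 0.0533, 0.0533, 0.2800, 0.2800, 0.2800]  mean=0.1504  Neff=4.1018  idx=[0, 3, 3, 4, 4, 5]

post_mean = 0.1504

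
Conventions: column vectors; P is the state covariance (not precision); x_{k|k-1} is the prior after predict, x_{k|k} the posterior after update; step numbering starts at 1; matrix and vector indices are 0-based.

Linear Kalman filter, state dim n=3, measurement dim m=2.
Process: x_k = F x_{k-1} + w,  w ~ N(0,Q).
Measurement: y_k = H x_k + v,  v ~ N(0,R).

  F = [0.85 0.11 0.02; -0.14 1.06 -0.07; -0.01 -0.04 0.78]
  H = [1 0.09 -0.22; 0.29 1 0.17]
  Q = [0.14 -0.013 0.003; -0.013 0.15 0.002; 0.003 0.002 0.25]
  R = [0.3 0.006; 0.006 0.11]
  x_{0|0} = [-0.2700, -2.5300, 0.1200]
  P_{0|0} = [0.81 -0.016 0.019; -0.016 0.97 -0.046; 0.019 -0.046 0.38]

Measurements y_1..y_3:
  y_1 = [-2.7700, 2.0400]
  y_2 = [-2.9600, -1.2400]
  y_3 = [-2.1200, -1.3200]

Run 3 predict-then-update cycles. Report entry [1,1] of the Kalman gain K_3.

K[1,1] = 0.7375

step 1: x^-=[-0.5054, -2.6524, 0.1975]  P^-=[0.7346 -0.0128 0.0070; -0.0128 1.2696 -0.0989; 0.0070 -0.0989 0.4854]  S=[1.0669 0.3230; 0.3230 1.4150]  K=[0.6906 -0.0153; -0.1630 0.9199; -0.1061 0.0141]  nu=[-1.9824, 4.8054]  x^+=[-1.9480, 2.0913, 0.4756]  P^+=[0.2322 -0.0788 0.0818; -0.0788 0.1406 -0.1034; 0.0818 -0.1034 0.4741]
step 2: x^-=[-1.4163, 2.4562, 0.3068]  P^-=[0.2972 -0.1012 0.0560; -0.1012 0.3552 -0.1238; 0.0560 -0.1238 0.5438]  S=[0.5885 0.0313; 0.0313 0.4107]  K=[0.4713 -0.0492; -0.1113 0.7507; -0.1256 -0.0272]  nu=[-1.6973, -3.3376]  x^+=[-2.0520, 0.1393, 0.6107]  P^+=[0.1670 -0.0664 0.0905; -0.0664 0.1217 -0.1208; 0.0905 -0.1208 0.5340]
step 3: x^-=[-1.7167, 0.3922, 0.4913]  P^-=[0.2525 -0.0855 0.0614; -0.0855 0.3320 -0.1418; 0.0614 -0.1418 0.5812]  S=[0.5465 0.0352; 0.0352 0.3883]  K=[0.4260 -0.0433; -0.0922 0.7375; -0.1416 -0.0519]  nu=[-0.3305, -1.2979]  x^+=[-1.8013, -0.5345, 0.6055]  P^+=[0.1539 -0.0628 0.0941; -0.0628 0.1210 -0.1305; 0.0941 -0.1305 0.5686]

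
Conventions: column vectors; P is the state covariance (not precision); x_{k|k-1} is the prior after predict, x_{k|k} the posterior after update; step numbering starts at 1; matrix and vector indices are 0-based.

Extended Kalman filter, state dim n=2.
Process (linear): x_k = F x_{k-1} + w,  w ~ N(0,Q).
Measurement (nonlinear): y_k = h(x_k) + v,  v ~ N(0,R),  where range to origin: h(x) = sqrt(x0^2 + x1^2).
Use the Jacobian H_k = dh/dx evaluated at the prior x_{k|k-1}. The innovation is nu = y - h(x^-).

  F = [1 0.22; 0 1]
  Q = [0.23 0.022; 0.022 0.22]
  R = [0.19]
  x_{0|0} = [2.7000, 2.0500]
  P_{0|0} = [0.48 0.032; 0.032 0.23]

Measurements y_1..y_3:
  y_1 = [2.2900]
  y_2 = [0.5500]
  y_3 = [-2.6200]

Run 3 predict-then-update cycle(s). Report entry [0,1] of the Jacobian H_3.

H_jac[0,1] = 0.4086

step 1: x^-=[3.1510, 2.0500]  P^-=[0.7352 0.1046; 0.1046 0.4500]  H_jac=[0.8382 0.5453]  S=[0.9360]  K=[0.7193; 0.3558]  nu=[-1.4692]  x^+=[2.0942, 1.5272]  P^+=[0.2509 -0.1350; -0.1350 0.3315]
step 2: x^-=[2.4302, 1.5272]  P^-=[0.4375 -0.0401; -0.0401 0.5515]  H_jac=[0.8467 0.5321]  S=[0.6237]  K=[0.5598; 0.4161]  nu=[-2.3202]  x^+=[1.1314, 0.5618]  P^+=[0.2421 -0.1853; -0.1853 0.4435]
step 3: x^-=[1.2550, 0.5618]  P^-=[0.4120 -0.0658; -0.0658 0.6635]  H_jac=[0.9127 0.4086]  S=[0.5949]  K=[0.5869; 0.3548]  nu=[-3.9950]  x^+=[-1.0897, -0.8555]  P^+=[0.2071 -0.1896; -0.1896 0.5886]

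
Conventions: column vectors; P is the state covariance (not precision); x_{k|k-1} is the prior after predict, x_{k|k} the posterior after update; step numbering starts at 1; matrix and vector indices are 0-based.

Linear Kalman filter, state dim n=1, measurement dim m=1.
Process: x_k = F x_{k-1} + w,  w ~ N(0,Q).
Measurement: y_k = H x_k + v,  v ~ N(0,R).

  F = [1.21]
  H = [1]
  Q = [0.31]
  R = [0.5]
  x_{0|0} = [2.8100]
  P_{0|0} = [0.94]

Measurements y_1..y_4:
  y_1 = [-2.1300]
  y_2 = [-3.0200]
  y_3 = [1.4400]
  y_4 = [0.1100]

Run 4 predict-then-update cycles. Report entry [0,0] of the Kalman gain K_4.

step 1: x^-=[3.4001]  P^-=[1.6863]  S=[2.1863]  K=[0.7713]  nu=[-5.5301]  x^+=[-0.8653]  P^+=[0.3856]
step 2: x^-=[-1.0470]  P^-=[0.8746]  S=[1.3746]  K=[0.6363]  nu=[-1.9730]  x^+=[-2.3023]  P^+=[0.3181]
step 3: x^-=[-2.7858]  P^-=[0.7758]  S=[1.2758]  K=[0.6081]  nu=[4.2258]  x^+=[-0.2162]  P^+=[0.3040]
step 4: x^-=[-0.2616]  P^-=[0.7551]  S=[1.2551]  K=[0.6016]  nu=[0.3716]  x^+=[-0.0380]  P^+=[0.3008]

K[0,0] = 0.6016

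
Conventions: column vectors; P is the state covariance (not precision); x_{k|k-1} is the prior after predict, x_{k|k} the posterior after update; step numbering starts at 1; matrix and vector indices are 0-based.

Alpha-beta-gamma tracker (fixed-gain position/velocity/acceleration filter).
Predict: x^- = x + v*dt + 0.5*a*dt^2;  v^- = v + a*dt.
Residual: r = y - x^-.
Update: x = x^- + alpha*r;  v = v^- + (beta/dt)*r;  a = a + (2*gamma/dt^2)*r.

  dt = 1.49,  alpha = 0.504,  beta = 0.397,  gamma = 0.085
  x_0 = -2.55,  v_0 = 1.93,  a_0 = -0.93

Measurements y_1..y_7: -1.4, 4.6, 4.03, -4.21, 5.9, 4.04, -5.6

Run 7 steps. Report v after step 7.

step 1: x_pred=-0.7066  r=-0.6934  x^+=-1.0561  v^+=0.3596  a^+=-0.9831
step 2: x_pred=-1.6116  r=6.2116  x^+=1.5190  v^+=0.5498  a^+=-0.5074
step 3: x_pred=1.7749  r=2.2551  x^+=2.9115  v^+=0.3945  a^+=-0.3348
step 4: x_pred=3.1278  r=-7.3378  x^+=-0.5705  v^+=-2.0594  a^+=-0.8966
step 5: x_pred=-4.6342  r=10.5342  x^+=0.6750  v^+=-0.5886  a^+=-0.0900
step 6: x_pred=-0.3019  r=4.3419  x^+=1.8864  v^+=0.4342  a^+=0.2425
step 7: x_pred=2.8025  r=-8.4025  x^+=-1.4324  v^+=-1.4433  a^+=-0.4009

v_post = -1.4433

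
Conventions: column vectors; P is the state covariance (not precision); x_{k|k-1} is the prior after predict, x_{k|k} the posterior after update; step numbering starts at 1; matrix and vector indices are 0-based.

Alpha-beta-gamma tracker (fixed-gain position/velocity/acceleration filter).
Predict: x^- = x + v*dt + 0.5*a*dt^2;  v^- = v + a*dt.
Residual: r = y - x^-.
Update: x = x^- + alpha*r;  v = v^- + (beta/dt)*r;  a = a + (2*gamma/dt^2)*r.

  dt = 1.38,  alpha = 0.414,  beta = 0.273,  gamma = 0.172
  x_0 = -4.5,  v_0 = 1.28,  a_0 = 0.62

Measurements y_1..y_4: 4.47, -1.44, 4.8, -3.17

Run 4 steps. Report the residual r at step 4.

resid = -15.3338

step 1: x_pred=-2.1432  r=6.6132  x^+=0.5946  v^+=3.4439  a^+=1.8146
step 2: x_pred=7.0750  r=-8.5150  x^+=3.5498  v^+=4.2635  a^+=0.2765
step 3: x_pred=9.6967  r=-4.8967  x^+=7.6695  v^+=3.6763  a^+=-0.6080
step 4: x_pred=12.1638  r=-15.3338  x^+=5.8156  v^+=-0.1962  a^+=-3.3779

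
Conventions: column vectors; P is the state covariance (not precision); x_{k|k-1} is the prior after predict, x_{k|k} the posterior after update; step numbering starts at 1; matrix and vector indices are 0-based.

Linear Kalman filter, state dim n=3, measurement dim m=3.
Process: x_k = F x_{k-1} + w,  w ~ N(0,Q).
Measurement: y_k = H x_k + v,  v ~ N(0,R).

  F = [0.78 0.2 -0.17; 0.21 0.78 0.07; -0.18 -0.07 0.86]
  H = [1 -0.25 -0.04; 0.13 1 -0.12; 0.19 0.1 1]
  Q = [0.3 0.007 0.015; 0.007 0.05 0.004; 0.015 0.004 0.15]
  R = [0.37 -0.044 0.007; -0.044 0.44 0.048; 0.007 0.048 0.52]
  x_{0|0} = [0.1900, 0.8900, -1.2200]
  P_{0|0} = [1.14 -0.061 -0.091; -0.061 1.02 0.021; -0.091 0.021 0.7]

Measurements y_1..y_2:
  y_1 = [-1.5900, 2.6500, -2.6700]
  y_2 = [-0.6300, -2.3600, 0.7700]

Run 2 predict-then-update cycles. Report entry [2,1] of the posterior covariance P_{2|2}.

P_post[2,1] = 0.0111

step 1: x^-=[0.5336, 0.6487, -1.1457]  P^-=[1.0583 0.3006 -0.3161; 0.3006 0.7039 -0.0445; -0.3161 -0.0445 0.7338]  S=[1.3475 0.2520 -0.1255; 0.2520 1.2711 0.0397; -0.1255 0.0397 1.1814]  K=[0.6940 0.2372 -0.0062; -0.0118 0.5896 0.0492; -0.1744 -0.1193 0.5520]  nu=[-2.0073, 1.7944, -1.6906]  x^+=[-0.4234, 1.6472, -1.9427]  P^+=[0.2537 0.0359 -0.0388; 0.0359 0.2601 0.0210; -0.0388 0.0210 0.2853]
step 2: x^-=[0.3294, 1.0599, -1.7098]  P^-=[0.4931 0.1059 -0.0926; 0.1059 0.2338 -0.0007; -0.0926 -0.0007 0.3809]  S=[0.8327 0.0775 -0.0065; 0.0775 0.7182 0.0487; -0.0065 0.0487 0.8898]  K=[0.5469 0.1927 0.0066; 0.0256 0.3400 0.0296; -0.1170 -0.0968 0.4127]  nu=[-0.7629, -3.6679, 2.3113]  x^+=[-0.7791, -0.1383, -0.3118]  P^+=[0.2009 0.0319 -0.0248; 0.0319 0.1471 0.0111; -0.0248 0.0111 0.2127]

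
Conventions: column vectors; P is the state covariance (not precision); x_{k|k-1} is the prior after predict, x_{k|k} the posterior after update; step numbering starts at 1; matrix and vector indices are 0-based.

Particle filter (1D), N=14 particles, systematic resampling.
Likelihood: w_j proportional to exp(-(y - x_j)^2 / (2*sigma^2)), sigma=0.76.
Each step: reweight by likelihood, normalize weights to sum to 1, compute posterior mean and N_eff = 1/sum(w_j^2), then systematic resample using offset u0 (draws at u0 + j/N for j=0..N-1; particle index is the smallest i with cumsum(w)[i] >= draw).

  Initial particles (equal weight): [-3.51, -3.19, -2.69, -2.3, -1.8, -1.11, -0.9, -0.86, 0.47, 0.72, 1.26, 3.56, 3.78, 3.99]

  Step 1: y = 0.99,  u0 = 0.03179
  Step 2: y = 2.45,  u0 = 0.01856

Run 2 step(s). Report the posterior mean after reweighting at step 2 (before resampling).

post_mean = 1.1190

step 1: w=[0.0000, 0.0000, 0.0000, 0.0000, 0.0004, 0.0079, 0.0162, 0.0185, 0.2832, 0.3360, 0.3360, 0.0012, 0.0004, 0.0001]  mean=0.7646  Neff=3.2610  idx=[7, 8, 8, 8, 8, 9, 9, 9, 9, 10, 10, 10, 10, 10]
step 2: w=[0.0000, 0.0177, 0.0177, 0.0177, 0.0177, 0.0394, 0.0394, 0.0394, 0.0394, 0.1543, 0.1543, 0.1543, 0.1543, 0.1543]  mean=1.1190  Neff=7.9018  idx=[2, 5, 7, 9, 9, 9, 10, 10, 11, 11, 12, 12, 13, 13]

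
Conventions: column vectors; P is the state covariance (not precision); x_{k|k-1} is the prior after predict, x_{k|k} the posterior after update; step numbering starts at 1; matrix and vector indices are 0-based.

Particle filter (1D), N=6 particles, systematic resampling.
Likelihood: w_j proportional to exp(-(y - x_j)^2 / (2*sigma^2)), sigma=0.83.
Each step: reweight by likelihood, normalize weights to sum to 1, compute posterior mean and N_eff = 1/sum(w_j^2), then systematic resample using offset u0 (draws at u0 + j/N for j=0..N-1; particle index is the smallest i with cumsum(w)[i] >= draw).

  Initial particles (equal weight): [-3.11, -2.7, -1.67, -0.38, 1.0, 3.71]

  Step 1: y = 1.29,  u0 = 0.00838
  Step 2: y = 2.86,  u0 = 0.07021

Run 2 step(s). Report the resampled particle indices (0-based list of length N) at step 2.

step 1: w=[0.0000, 0.0000, 0.0016, 0.1213, 0.8640, 0.0131]  mean=0.8638  Neff=1.3134  idx=[3, 4, 4, 4, 4, 4]
step 2: w=[0.0012, 0.1998, 0.1998, 0.1998, 0.1998, 0.1998]  mean=0.9983  Neff=5.0121  idx=[1, 2, 3, 3, 4, 5]

resampled_idx = [1, 2, 3, 3, 4, 5]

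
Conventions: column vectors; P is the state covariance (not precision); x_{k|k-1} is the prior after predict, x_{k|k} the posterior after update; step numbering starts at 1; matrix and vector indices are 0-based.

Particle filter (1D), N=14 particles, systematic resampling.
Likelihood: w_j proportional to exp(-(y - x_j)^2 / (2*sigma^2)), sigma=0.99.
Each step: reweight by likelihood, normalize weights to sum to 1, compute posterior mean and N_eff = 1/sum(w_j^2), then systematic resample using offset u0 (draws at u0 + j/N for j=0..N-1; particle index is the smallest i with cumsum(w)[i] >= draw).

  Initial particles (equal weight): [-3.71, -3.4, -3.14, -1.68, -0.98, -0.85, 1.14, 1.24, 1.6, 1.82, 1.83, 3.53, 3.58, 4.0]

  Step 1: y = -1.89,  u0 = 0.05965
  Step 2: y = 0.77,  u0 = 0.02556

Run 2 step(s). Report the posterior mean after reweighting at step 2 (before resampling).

post_mean = -0.9995

step 1: w=[0.0581, 0.0984, 0.1419, 0.3078, 0.2063, 0.1813, 0.0029, 0.0021, 0.0006, 0.0003, 0.0003, 0.0000, 0.0000, 0.0000]  mean=-1.8609  Neff=4.9169  idx=[1, 1, 2, 2, 3, 3, 3, 3, 4, 4, 4, 5, 5, 5]
step 2: w=[0.0001, 0.0001, 0.0003, 0.0003, 0.0292, 0.0292, 0.0292, 0.0292, 0.1307, 0.1307, 0.1307, 0.1635, 0.1635, 0.1635]  mean=-0.9995  Neff=7.4158  idx=[4, 7, 8, 8, 9, 10, 10, 11, 11, 11, 12, 12, 13, 13]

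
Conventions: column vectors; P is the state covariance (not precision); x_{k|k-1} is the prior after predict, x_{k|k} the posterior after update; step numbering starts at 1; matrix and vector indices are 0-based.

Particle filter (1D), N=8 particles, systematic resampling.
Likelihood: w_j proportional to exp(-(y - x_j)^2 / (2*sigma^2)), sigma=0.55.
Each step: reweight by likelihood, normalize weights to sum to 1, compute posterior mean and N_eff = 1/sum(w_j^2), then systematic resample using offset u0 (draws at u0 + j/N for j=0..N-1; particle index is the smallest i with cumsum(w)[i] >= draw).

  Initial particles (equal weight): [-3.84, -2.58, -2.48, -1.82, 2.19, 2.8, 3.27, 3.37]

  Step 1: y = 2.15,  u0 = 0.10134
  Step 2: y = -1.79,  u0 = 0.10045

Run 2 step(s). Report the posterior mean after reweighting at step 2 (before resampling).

post_mean = 2.1901

step 1: w=[0.0000, 0.0000, 0.0000, 0.0000, 0.5846, 0.2916, 0.0737, 0.0501]  mean=2.5066  Neff=2.3001  idx=[4, 4, 4, 4, 5, 5, 5, 7]
step 2: w=[0.2500, 0.2500, 0.2500, 0.2500, 0.0000, 0.0000, 0.0000, 0.0000]  mean=2.1901  Neff=4.0011  idx=[0, 0, 1, 1, 2, 2, 3, 3]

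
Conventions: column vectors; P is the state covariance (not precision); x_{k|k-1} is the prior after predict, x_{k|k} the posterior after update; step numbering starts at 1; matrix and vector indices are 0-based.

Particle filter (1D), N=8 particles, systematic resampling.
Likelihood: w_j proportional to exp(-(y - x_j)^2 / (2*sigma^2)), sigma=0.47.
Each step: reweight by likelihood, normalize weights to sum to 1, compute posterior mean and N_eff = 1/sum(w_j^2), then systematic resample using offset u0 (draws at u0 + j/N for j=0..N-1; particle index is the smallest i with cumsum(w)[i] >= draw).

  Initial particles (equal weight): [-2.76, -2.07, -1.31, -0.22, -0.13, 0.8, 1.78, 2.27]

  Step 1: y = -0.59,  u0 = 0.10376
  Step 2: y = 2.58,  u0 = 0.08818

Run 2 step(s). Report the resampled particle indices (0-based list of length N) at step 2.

resampled_idx = [2, 3, 5, 5, 6, 6, 7, 7]

step 1: w=[0.0000, 0.0042, 0.1839, 0.4361, 0.3683, 0.0075, 0.0000, 0.0000]  mean=-0.3874  Neff=2.7799  idx=[2, 3, 3, 3, 3, 4, 4, 4]
step 2: w=[0.0000, 0.0757, 0.0757, 0.0757, 0.0757, 0.2325, 0.2325, 0.2325]  mean=-0.1572  Neff=5.4053  idx=[2, 3, 5, 5, 6, 6, 7, 7]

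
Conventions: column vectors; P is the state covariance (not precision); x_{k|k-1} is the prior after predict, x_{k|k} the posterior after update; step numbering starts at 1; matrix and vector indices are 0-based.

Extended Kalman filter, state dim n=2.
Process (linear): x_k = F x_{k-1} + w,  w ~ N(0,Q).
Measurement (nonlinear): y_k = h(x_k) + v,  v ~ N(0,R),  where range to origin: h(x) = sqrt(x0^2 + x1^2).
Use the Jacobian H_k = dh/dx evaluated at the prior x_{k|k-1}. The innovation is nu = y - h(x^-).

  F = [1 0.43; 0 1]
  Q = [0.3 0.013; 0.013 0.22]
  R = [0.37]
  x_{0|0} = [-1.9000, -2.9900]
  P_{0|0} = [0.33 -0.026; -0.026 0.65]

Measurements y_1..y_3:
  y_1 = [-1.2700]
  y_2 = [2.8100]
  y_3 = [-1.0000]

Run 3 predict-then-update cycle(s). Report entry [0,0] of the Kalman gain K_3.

step 1: x^-=[-3.1857, -2.9900]  P^-=[0.7278 0.2665; 0.2665 0.8700]  H_jac=[-0.7291 -0.6844]  S=[1.4304]  K=[-0.4985; -0.5521]  nu=[-5.6391]  x^+=[-0.3745, 0.1233]  P^+=[0.3723 -0.1272; -0.1272 0.4340]
step 2: x^-=[-0.3215, 0.1233]  P^-=[0.6432 0.0724; 0.0724 0.6540]  H_jac=[-0.9337 0.3581]  S=[0.9662]  K=[-0.5947; 0.1724]  nu=[2.4657]  x^+=[-1.7879, 0.5485]  P^+=[0.3015 0.1715; 0.1715 0.6253]
step 3: x^-=[-1.5520, 0.5485]  P^-=[0.8646 0.4534; 0.4534 0.8453]  H_jac=[-0.9429 0.3332]  S=[0.9476]  K=[-0.7009; -0.1539]  nu=[-2.6461]  x^+=[0.3025, 0.9557]  P^+=[0.3991 0.3512; 0.3512 0.8228]

K[0,0] = -0.7009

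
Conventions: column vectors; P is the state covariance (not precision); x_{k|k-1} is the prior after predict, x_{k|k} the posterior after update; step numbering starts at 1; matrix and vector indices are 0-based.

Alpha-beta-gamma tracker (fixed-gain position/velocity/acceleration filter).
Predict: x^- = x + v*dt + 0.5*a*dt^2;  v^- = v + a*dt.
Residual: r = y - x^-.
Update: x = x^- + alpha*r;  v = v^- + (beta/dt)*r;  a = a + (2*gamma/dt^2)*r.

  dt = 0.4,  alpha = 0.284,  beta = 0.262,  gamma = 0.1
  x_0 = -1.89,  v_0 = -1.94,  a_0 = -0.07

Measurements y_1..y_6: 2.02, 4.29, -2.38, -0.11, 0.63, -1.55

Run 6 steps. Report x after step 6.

x_post = 1.7885

step 1: x_pred=-2.6716  r=4.6916  x^+=-1.3392  v^+=1.1050  a^+=5.7945
step 2: x_pred=-0.4336  r=4.7236  x^+=0.9079  v^+=6.5168  a^+=11.6990
step 3: x_pred=4.4505  r=-6.8305  x^+=2.5106  v^+=6.7224  a^+=3.1609
step 4: x_pred=5.4525  r=-5.5625  x^+=3.8727  v^+=4.3433  a^+=-3.7922
step 5: x_pred=5.3067  r=-4.6767  x^+=3.9785  v^+=-0.2368  a^+=-9.6381
step 6: x_pred=3.1127  r=-4.6627  x^+=1.7885  v^+=-7.1461  a^+=-15.4665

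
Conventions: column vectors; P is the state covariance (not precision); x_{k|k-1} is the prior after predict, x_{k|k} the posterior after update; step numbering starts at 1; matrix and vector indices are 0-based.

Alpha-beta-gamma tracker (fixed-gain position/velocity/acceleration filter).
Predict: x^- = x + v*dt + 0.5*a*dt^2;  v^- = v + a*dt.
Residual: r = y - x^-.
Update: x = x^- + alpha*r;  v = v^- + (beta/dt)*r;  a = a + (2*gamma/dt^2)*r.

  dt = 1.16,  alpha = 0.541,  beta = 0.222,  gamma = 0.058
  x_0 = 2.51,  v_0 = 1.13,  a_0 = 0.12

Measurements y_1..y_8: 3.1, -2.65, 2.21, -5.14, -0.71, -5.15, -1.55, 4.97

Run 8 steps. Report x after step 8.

x_post = -0.3470

step 1: x_pred=3.9015  r=-0.8015  x^+=3.4679  v^+=1.1158  a^+=0.0509
step 2: x_pred=4.7965  r=-7.4465  x^+=0.7679  v^+=-0.2503  a^+=-0.5910
step 3: x_pred=0.0800  r=2.1300  x^+=1.2323  v^+=-0.5282  a^+=-0.4074
step 4: x_pred=0.3455  r=-5.4855  x^+=-2.6222  v^+=-2.0506  a^+=-0.8803
step 5: x_pred=-5.5932  r=4.8832  x^+=-2.9514  v^+=-2.1372  a^+=-0.4593
step 6: x_pred=-5.7396  r=0.5896  x^+=-5.4206  v^+=-2.5572  a^+=-0.4085
step 7: x_pred=-8.6619  r=7.1119  x^+=-4.8143  v^+=-1.6700  a^+=0.2046
step 8: x_pred=-6.6140  r=11.5840  x^+=-0.3470  v^+=0.7842  a^+=1.2032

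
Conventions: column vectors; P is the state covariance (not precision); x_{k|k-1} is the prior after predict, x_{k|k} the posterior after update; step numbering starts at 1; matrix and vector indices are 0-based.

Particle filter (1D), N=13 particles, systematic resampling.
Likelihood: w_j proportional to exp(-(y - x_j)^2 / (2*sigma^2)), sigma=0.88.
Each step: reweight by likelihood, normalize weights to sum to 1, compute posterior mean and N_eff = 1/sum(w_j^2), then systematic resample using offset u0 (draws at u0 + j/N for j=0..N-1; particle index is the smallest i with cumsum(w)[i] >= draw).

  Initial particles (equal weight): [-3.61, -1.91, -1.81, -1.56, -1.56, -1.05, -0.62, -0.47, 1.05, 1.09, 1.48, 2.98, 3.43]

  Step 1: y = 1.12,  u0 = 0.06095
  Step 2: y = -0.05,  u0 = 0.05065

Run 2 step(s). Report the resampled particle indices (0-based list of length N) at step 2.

resampled_idx = [0, 0, 1, 2, 3, 4, 4, 5, 6, 7, 8, 9, 11]

step 1: w=[0.0000, 0.0008, 0.0011, 0.0028, 0.0028, 0.0138, 0.0409, 0.0564, 0.2876, 0.2884, 0.2654, 0.0309, 0.0092]  mean=1.0542  Neff=4.1255  idx=[6, 8, 8, 8, 8, 9, 9, 9, 9, 10, 10, 10, 11]
step 2: w=[0.1610, 0.0909, 0.0909, 0.0909, 0.0909, 0.0858, 0.0858, 0.0858, 0.0858, 0.0438, 0.0438, 0.0438, 0.0005]  mean=0.8524  Neff=10.6131  idx=[0, 0, 1, 2, 3, 4, 4, 5, 6, 7, 8, 9, 11]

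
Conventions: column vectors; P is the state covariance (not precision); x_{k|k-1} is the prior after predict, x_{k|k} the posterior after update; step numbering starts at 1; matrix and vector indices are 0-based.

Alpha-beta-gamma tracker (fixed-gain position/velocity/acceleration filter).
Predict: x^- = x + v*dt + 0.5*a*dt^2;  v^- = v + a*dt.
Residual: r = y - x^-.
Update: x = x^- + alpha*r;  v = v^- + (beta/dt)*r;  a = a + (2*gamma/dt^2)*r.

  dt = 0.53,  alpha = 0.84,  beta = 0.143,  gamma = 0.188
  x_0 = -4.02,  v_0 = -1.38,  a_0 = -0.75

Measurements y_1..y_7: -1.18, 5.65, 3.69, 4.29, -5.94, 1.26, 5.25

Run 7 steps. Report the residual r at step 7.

resid = 9.7264

step 1: x_pred=-4.8567  r=3.6767  x^+=-1.7683  v^+=-0.7855  a^+=4.1715
step 2: x_pred=-1.5987  r=7.2487  x^+=4.4902  v^+=3.3812  a^+=13.8743
step 3: x_pred=8.2309  r=-4.5409  x^+=4.4165  v^+=9.5094  a^+=7.7961
step 4: x_pred=10.5515  r=-6.2615  x^+=5.2918  v^+=11.9519  a^+=-0.5853
step 5: x_pred=11.5441  r=-17.4841  x^+=-3.1425  v^+=6.9243  a^+=-23.9887
step 6: x_pred=-2.8419  r=4.1019  x^+=0.6037  v^+=-4.6830  a^+=-18.4981
step 7: x_pred=-4.4764  r=9.7264  x^+=3.6938  v^+=-11.8628  a^+=-5.4789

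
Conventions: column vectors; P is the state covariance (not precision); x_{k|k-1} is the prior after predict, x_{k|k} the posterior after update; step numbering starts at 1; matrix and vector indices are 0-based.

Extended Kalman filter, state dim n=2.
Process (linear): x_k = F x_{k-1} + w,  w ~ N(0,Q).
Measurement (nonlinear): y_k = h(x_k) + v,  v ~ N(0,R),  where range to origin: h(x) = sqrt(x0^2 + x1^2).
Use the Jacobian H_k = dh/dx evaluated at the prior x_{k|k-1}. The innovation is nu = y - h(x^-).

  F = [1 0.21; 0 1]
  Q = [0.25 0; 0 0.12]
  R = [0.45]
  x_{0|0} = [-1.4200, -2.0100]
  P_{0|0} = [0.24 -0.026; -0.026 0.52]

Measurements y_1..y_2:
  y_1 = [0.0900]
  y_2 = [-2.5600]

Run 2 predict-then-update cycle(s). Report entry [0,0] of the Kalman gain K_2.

step 1: x^-=[-1.8421, -2.0100]  P^-=[0.5020 0.0832; 0.0832 0.6400]  H_jac=[-0.6756 -0.7372]  S=[1.1099]  K=[-0.3609; -0.4758]  nu=[-2.6364]  x^+=[-0.8907, -0.7557]  P^+=[0.3575 -0.1073; -0.1073 0.3888]
step 2: x^-=[-1.0494, -0.7557]  P^-=[0.5795 -0.0257; -0.0257 0.5088]  H_jac=[-0.8115 -0.5844]  S=[0.9810]  K=[-0.4641; -0.2818]  nu=[-3.8532]  x^+=[0.7388, 0.3302]  P^+=[0.3683 -0.1540; -0.1540 0.4309]

K[0,0] = -0.4641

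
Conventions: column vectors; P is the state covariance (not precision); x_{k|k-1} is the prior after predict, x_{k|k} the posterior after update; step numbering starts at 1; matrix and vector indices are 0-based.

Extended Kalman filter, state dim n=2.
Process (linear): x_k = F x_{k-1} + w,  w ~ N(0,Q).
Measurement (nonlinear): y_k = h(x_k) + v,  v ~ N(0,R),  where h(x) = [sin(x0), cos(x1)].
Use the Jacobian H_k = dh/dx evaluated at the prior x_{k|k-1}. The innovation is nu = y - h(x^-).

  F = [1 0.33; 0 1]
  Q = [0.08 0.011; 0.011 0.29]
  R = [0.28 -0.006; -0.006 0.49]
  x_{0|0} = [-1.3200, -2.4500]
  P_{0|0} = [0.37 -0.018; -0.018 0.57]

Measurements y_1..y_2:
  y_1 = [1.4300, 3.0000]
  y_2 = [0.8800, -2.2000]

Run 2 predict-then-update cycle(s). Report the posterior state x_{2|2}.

step 1: x^-=[-2.1285, -2.4500]  P^-=[0.5002 0.1811; 0.1811 0.8600]  H_jac=[-0.5292 0.0000; 0.0000 0.6378]  S=[0.4201 -0.0671; -0.0671 0.8398]  K=[-0.6160 0.0883; -0.1254 0.6431]  nu=[2.2785, 3.7702]  x^+=[-3.1992, -0.3111]  P^+=[0.3269 0.0736; 0.0736 0.4953]
step 2: x^-=[-3.3019, -0.3111]  P^-=[0.5094 0.2481; 0.2481 0.7853]  H_jac=[-0.9872 0.0000; 0.0000 0.3061]  S=[0.7765 -0.0810; -0.0810 0.5636]  K=[-0.6433 0.0423; -0.2750 0.3870]  nu=[0.7204, -3.1520]  x^+=[-3.8987, -1.7292]  P^+=[0.1827 0.0804; 0.0804 0.6249]

x_post = [-3.8987, -1.7292]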